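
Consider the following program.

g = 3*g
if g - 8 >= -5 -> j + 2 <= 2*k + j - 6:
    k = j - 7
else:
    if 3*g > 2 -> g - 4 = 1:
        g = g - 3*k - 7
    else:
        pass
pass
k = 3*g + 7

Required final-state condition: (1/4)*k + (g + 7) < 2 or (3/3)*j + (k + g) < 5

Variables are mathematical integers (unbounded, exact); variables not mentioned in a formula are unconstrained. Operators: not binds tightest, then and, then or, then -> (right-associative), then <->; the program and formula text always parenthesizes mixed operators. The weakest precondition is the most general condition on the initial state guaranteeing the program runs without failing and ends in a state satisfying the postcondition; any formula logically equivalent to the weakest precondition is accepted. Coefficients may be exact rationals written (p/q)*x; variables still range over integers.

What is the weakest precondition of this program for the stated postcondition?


Working backward. After the program, the postcondition (1/4)*k + (g + 7) < 2 or (3/3)*j + (k + g) < 5 must hold; in canonical form it is g + (1/4)*k < -5 or g + j + k < 5.
Before k := 3*g + 7: (7/4)*g < -27/4 or 4*g + j < -2
Before skip: (7/4)*g < -27/4 or 4*g + j < -2
Then branch requires (7/4)*g < -27/4 or 4*g + j < -2; else branch requires ((3*g > 2 -> g = 5) -> ((7/4)*g < (21/4)*k + 11/2 or 4*g + j < 12*k + 26)) and ((not (3*g > 2 -> g = 5)) -> ((7/4)*g < -27/4 or 4*g + j < -2)).
Before the if: ((g >= 3 -> 2*k >= 8) -> ((7/4)*g < -27/4 or 4*g + j < -2)) and ((not (g >= 3 -> 2*k >= 8)) -> (((3*g > 2 -> g = 5) -> ((7/4)*g < (21/4)*k + 11/2 or 4*g + j < 12*k + 26)) and ((not (3*g > 2 -> g = 5)) -> ((7/4)*g < -27/4 or 4*g + j < -2))))
Before g := 3*g: ((3*g >= 3 -> 2*k >= 8) -> ((21/4)*g < -27/4 or 12*g + j < -2)) and ((not (3*g >= 3 -> 2*k >= 8)) -> (((9*g > 2 -> 3*g = 5) -> ((21/4)*g < (21/4)*k + 11/2 or 12*g + j < 12*k + 26)) and ((not (9*g > 2 -> 3*g = 5)) -> ((21/4)*g < -27/4 or 12*g + j < -2))))
Answer: WP = ((3*g >= 3 -> 2*k >= 8) -> ((21/4)*g < -27/4 or 12*g + j < -2)) and ((not (3*g >= 3 -> 2*k >= 8)) -> (((9*g > 2 -> 3*g = 5) -> ((21/4)*g < (21/4)*k + 11/2 or 12*g + j < 12*k + 26)) and ((not (9*g > 2 -> 3*g = 5)) -> ((21/4)*g < -27/4 or 12*g + j < -2))))


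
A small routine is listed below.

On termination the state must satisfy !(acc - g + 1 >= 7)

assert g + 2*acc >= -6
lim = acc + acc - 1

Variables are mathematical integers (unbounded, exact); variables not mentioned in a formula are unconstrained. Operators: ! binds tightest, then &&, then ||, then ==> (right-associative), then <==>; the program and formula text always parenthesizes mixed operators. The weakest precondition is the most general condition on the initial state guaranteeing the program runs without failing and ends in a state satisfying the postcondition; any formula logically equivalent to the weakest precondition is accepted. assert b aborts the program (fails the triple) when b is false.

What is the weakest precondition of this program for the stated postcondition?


Working backward. After the program, the postcondition !(acc - g + 1 >= 7) must hold; in canonical form it is !(acc >= g + 6).
Before lim := acc + acc - 1: !(acc >= g + 6)
Before assert g + 2*acc >= -6: 2*acc + g >= -6 && (!(acc >= g + 6))
Answer: WP = 2*acc + g >= -6 && (!(acc >= g + 6))


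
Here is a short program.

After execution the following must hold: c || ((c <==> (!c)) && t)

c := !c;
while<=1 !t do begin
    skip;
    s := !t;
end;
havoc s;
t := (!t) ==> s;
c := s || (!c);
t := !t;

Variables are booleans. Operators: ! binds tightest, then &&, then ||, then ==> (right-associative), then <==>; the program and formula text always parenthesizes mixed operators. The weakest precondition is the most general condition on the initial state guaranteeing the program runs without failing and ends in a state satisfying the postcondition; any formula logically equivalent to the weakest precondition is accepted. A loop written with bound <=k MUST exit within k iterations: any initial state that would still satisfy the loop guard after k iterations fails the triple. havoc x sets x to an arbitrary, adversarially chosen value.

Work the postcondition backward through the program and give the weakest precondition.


Working backward. After the program, c || ((c <==> (!c)) && t) must hold.
Before t := !t: c || ((c <==> (!c)) && (!t))
Before c := s || (!c): s || (!c) || (((s || (!c)) <==> (!(s || (!c)))) && (!t))
Before t := (!t) ==> s: s || (!c) || (((s || (!c)) <==> (!(s || (!c)))) && (!((!t) ==> s)))
Before havoc s: (!c) || (((!c) <==> c) && (!t))
Before the loop (bound <=1), unroll the exhaustion recursion (WP_0 = exit-now case; WP_j = one more guarded iteration, up to j = 1):
  WP_0: t && ((!c) || (((!c) <==> c) && (!t)))
  WP_1: ((!t) ==> (t && ((!c) || (((!c) <==> c) && (!t))))) && (t ==> ((!c) || (((!c) <==> c) && (!t))))
So before the loop: ((!t) ==> (t && ((!c) || (((!c) <==> c) && (!t))))) && (t ==> ((!c) || (((!c) <==> c) && (!t))))
Before c := !c: ((!t) ==> (t && (c || ((c <==> (!c)) && (!t))))) && (t ==> (c || ((c <==> (!c)) && (!t))))
Answer: WP = ((!t) ==> (t && (c || ((c <==> (!c)) && (!t))))) && (t ==> (c || ((c <==> (!c)) && (!t))))


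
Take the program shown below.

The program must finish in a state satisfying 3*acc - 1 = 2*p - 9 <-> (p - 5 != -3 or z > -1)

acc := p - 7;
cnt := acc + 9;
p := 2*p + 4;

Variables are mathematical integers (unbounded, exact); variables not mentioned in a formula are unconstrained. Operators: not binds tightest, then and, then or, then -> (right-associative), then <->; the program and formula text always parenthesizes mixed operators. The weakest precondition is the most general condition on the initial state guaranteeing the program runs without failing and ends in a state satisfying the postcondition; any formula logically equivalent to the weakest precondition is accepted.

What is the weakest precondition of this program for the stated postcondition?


Working backward. After the program, the postcondition 3*acc - 1 = 2*p - 9 <-> (p - 5 != -3 or z > -1) must hold; in canonical form it is 3*acc = 2*p - 8 <-> (p != 2 or z > -1).
Before p := 2*p + 4: 3*acc = 4*p <-> (2*p != -2 or z > -1)
Before cnt := acc + 9: 3*acc = 4*p <-> (2*p != -2 or z > -1)
Before acc := p - 7: p = -21 <-> (2*p != -2 or z > -1)
Answer: WP = p = -21 <-> (2*p != -2 or z > -1)


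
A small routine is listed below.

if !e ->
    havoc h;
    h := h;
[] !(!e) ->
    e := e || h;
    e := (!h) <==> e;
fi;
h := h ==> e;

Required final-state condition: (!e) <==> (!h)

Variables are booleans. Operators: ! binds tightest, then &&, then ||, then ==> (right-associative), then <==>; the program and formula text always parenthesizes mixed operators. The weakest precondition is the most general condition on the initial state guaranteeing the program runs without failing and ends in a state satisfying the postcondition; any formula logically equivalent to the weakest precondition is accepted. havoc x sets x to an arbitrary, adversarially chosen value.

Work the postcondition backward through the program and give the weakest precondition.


Working backward. After the program, (!e) <==> (!h) must hold.
Before h := h ==> e: (!e) <==> (!(h ==> e))
Then branch requires e; else branch requires (!((!h) <==> (e || h))) <==> (!(h ==> ((!h) <==> (e || h)))).
Before the if: ((!e) ==> e) && (e ==> ((!((!h) <==> (e || h))) <==> (!(h ==> ((!h) <==> (e || h))))))
Answer: WP = ((!e) ==> e) && (e ==> ((!((!h) <==> (e || h))) <==> (!(h ==> ((!h) <==> (e || h))))))


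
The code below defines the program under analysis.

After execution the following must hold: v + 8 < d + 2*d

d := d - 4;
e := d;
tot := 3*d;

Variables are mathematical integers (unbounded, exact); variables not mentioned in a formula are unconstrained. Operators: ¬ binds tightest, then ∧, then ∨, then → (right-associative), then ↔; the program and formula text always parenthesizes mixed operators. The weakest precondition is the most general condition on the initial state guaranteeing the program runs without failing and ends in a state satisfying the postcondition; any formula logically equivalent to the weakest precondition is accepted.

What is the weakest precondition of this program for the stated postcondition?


Working backward. After the program, the postcondition v + 8 < d + 2*d must hold; in canonical form it is v < 3*d - 8.
Before tot := 3*d: v < 3*d - 8
Before e := d: v < 3*d - 8
Before d := d - 4: v < 3*d - 20
Answer: WP = v < 3*d - 20


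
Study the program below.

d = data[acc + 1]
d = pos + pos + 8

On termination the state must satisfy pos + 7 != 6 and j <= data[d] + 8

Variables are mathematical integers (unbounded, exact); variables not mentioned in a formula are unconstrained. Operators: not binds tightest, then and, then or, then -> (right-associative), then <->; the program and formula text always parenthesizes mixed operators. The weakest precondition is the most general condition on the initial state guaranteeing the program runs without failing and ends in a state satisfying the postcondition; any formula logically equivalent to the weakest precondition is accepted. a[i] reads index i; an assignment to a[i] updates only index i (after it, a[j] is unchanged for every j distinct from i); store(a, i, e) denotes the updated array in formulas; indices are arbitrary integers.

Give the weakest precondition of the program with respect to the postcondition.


Working backward. After the program, the postcondition pos + 7 != 6 and j <= data[d] + 8 must hold; in canonical form it is pos != -1 and j <= data[d] + 8.
Before d := pos + pos + 8: pos != -1 and j <= data[2*pos + 8] + 8
Before d := data[acc + 1]: pos != -1 and j <= data[2*pos + 8] + 8
Answer: WP = pos != -1 and j <= data[2*pos + 8] + 8


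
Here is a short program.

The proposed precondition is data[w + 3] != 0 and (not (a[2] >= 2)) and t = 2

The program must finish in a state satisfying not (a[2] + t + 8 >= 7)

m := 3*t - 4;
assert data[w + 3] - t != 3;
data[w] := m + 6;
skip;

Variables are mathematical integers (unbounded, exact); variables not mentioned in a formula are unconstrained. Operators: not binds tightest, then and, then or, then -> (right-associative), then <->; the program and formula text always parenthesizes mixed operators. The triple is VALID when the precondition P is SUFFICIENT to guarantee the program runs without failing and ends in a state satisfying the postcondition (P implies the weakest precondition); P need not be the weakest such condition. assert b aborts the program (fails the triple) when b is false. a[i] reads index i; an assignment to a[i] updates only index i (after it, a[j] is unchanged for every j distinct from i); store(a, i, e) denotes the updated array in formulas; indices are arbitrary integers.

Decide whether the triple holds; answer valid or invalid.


Working backward. After the program, the postcondition not (a[2] + t + 8 >= 7) must hold; in canonical form it is not (a[2] + t >= -1).
Before skip: not (a[2] + t >= -1)
Before data[w] := m + 6: not (a[2] + t >= -1)
Before assert data[w + 3] - t != 3: data[w + 3] != t + 3 and (not (a[2] + t >= -1))
Before m := 3*t - 4: data[w + 3] != t + 3 and (not (a[2] + t >= -1))
The weakest precondition is data[w + 3] != t + 3 and (not (a[2] + t >= -1)).
Check whether data[w + 3] != 0 and (not (a[2] >= 2)) and t = 2 implies it.
Countermodel: at the initial state a = {[0] = 0, [2] = 0, elsewhere 0}, data = {[0] = -1, [2] = -1, elsewhere -1}, t = 2, w = -3, the precondition holds but the weakest precondition fails.
Answer: invalid


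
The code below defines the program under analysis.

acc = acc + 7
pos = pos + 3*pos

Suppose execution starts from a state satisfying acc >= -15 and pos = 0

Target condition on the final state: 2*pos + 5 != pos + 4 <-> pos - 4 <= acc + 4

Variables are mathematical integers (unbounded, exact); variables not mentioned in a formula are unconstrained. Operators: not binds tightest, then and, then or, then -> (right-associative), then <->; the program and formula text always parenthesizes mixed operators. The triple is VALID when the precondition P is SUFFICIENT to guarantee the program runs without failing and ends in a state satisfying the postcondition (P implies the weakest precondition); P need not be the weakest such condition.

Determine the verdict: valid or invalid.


Working backward. After the program, the postcondition 2*pos + 5 != pos + 4 <-> pos - 4 <= acc + 4 must hold; in canonical form it is pos != -1 <-> pos <= acc + 8.
Before pos := pos + 3*pos: 4*pos != -1 <-> 4*pos <= acc + 8
Before acc := acc + 7: 4*pos != -1 <-> 4*pos <= acc + 15
The weakest precondition is 4*pos != -1 <-> 4*pos <= acc + 15.
Check whether acc >= -15 and pos = 0 implies it.
Every state satisfying the precondition satisfies the weakest precondition: the implication holds.
Answer: valid


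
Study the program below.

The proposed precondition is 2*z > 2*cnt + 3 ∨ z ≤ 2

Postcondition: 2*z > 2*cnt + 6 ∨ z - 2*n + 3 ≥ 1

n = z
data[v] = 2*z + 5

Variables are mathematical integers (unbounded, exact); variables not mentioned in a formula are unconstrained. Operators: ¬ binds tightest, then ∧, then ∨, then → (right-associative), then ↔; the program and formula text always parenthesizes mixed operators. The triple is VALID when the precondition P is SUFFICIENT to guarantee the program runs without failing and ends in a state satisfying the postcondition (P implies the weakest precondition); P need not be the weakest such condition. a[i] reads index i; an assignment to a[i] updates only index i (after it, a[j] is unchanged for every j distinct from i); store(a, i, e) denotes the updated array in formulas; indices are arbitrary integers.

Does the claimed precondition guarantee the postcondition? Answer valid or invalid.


Working backward. After the program, the postcondition 2*z > 2*cnt + 6 ∨ z - 2*n + 3 ≥ 1 must hold; in canonical form it is 2*z > 2*cnt + 6 ∨ z ≥ 2*n - 2.
Before data[v] := 2*z + 5: 2*z > 2*cnt + 6 ∨ z ≥ 2*n - 2
Before n := z: 2*z > 2*cnt + 6 ∨ z ≤ 2
The weakest precondition is 2*z > 2*cnt + 6 ∨ z ≤ 2.
Check whether 2*z > 2*cnt + 3 ∨ z ≤ 2 implies it.
Countermodel: at the initial state cnt = 0, z = 3, the precondition holds but the weakest precondition fails.
Answer: invalid


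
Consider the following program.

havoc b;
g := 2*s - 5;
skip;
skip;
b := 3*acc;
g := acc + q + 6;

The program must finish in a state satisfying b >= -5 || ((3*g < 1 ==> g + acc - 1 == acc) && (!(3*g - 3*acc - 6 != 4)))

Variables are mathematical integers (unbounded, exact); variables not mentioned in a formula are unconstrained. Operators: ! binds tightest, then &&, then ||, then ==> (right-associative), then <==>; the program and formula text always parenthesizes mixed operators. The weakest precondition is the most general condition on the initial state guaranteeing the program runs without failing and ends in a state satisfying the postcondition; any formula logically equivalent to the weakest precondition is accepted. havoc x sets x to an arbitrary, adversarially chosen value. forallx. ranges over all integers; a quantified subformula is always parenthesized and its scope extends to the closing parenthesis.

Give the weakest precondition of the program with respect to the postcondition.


Working backward. After the program, the postcondition b >= -5 || ((3*g < 1 ==> g + acc - 1 == acc) && (!(3*g - 3*acc - 6 != 4))) must hold; in canonical form it is b >= -5 || ((3*g < 1 ==> g == 1) && (!(3*g != 3*acc + 10))).
Before g := acc + q + 6: b >= -5 || ((3*acc + 3*q < -17 ==> acc + q == -5) && (!(3*q != -8)))
Before b := 3*acc: 3*acc >= -5 || ((3*acc + 3*q < -17 ==> acc + q == -5) && (!(3*q != -8)))
Before skip: 3*acc >= -5 || ((3*acc + 3*q < -17 ==> acc + q == -5) && (!(3*q != -8)))
Before skip: 3*acc >= -5 || ((3*acc + 3*q < -17 ==> acc + q == -5) && (!(3*q != -8)))
Before g := 2*s - 5: 3*acc >= -5 || ((3*acc + 3*q < -17 ==> acc + q == -5) && (!(3*q != -8)))
Before havoc b: 3*acc >= -5 || ((3*acc + 3*q < -17 ==> acc + q == -5) && (!(3*q != -8)))
Answer: WP = 3*acc >= -5 || ((3*acc + 3*q < -17 ==> acc + q == -5) && (!(3*q != -8)))


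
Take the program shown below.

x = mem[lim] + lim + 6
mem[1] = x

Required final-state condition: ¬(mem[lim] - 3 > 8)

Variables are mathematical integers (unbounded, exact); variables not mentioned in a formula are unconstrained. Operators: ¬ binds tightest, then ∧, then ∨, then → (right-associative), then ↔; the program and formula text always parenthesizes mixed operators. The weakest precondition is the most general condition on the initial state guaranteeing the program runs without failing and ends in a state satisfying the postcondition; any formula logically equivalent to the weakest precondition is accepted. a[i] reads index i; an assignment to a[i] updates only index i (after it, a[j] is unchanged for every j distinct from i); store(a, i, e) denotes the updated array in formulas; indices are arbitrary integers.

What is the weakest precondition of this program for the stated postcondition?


Working backward. After the program, the postcondition ¬(mem[lim] - 3 > 8) must hold; in canonical form it is ¬(mem[lim] > 11).
Before mem[1] := x: ¬(store(mem, 1, x)[lim] > 11)
Before x := mem[lim] + lim + 6: ¬(store(mem, 1, mem[lim] + lim + 6)[lim] > 11)
Answer: WP = ¬(store(mem, 1, mem[lim] + lim + 6)[lim] > 11)


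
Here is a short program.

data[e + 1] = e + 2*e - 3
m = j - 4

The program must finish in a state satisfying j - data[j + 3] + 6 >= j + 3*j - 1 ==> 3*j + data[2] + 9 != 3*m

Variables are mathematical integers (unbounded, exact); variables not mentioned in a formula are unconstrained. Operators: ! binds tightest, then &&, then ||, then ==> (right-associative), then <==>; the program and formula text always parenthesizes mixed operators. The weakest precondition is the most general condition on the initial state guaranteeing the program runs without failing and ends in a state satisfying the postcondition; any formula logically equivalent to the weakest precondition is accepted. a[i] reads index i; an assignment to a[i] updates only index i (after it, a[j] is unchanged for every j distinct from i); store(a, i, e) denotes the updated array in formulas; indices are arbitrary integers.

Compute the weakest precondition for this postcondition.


Working backward. After the program, the postcondition j - data[j + 3] + 6 >= j + 3*j - 1 ==> 3*j + data[2] + 9 != 3*m must hold; in canonical form it is data[j + 3] + 3*j <= 7 ==> data[2] + 3*j != 3*m - 9.
Before m := j - 4: data[j + 3] + 3*j <= 7 ==> data[2] != -21
Before data[e + 1] := e + 2*e - 3: store(data, e + 1, 3*e - 3)[j + 3] + 3*j <= 7 ==> store(data, e + 1, 3*e - 3)[2] != -21
Answer: WP = store(data, e + 1, 3*e - 3)[j + 3] + 3*j <= 7 ==> store(data, e + 1, 3*e - 3)[2] != -21


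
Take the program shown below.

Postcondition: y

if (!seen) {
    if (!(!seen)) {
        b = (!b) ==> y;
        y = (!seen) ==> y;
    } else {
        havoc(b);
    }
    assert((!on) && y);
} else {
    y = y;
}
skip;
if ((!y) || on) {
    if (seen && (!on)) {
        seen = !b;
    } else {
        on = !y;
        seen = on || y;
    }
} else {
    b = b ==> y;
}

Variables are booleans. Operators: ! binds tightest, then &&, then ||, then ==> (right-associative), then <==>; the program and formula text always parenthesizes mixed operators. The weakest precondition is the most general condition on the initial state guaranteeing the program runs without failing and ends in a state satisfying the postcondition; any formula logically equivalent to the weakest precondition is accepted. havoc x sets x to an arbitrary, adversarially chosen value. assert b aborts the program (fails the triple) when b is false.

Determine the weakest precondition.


Working backward. After the program, y must hold.
Then branch requires ((seen && (!on)) ==> y) && ((!(seen && (!on))) ==> y); else branch requires y.
Before the if: (((!y) || on) ==> (((seen && (!on)) ==> y) && ((!(seen && (!on))) ==> y))) && ((!((!y) || on)) ==> y)
Before skip: (((!y) || on) ==> (((seen && (!on)) ==> y) && ((!(seen && (!on))) ==> y))) && ((!((!y) || on)) ==> y)
Then branch requires (seen ==> ((!on) && ((!seen) ==> y) && (((!((!seen) ==> y)) || on) ==> (((seen && (!on)) ==> ((!seen) ==> y)) && ((!(seen && (!on))) ==> ((!seen) ==> y)))) && ((!((!((!seen) ==> y)) || on)) ==> ((!seen) ==> y)))) && ((!seen) ==> ((!on) && y && (((!y) || on) ==> (((seen && (!on)) ==> y) && ((!(seen && (!on))) ==> y))) && ((!((!y) || on)) ==> y))); else branch requires (((!y) || on) ==> (((seen && (!on)) ==> y) && ((!(seen && (!on))) ==> y))) && ((!((!y) || on)) ==> y).
Before the if: ((!seen) ==> ((seen ==> ((!on) && ((!seen) ==> y) && (((!((!seen) ==> y)) || on) ==> (((seen && (!on)) ==> ((!seen) ==> y)) && ((!(seen && (!on))) ==> ((!seen) ==> y)))) && ((!((!((!seen) ==> y)) || on)) ==> ((!seen) ==> y)))) && ((!seen) ==> ((!on) && y && (((!y) || on) ==> (((seen && (!on)) ==> y) && ((!(seen && (!on))) ==> y))) && ((!((!y) || on)) ==> y))))) && (seen ==> ((((!y) || on) ==> (((seen && (!on)) ==> y) && ((!(seen && (!on))) ==> y))) && ((!((!y) || on)) ==> y)))
Answer: WP = ((!seen) ==> ((seen ==> ((!on) && ((!seen) ==> y) && (((!((!seen) ==> y)) || on) ==> (((seen && (!on)) ==> ((!seen) ==> y)) && ((!(seen && (!on))) ==> ((!seen) ==> y)))) && ((!((!((!seen) ==> y)) || on)) ==> ((!seen) ==> y)))) && ((!seen) ==> ((!on) && y && (((!y) || on) ==> (((seen && (!on)) ==> y) && ((!(seen && (!on))) ==> y))) && ((!((!y) || on)) ==> y))))) && (seen ==> ((((!y) || on) ==> (((seen && (!on)) ==> y) && ((!(seen && (!on))) ==> y))) && ((!((!y) || on)) ==> y)))


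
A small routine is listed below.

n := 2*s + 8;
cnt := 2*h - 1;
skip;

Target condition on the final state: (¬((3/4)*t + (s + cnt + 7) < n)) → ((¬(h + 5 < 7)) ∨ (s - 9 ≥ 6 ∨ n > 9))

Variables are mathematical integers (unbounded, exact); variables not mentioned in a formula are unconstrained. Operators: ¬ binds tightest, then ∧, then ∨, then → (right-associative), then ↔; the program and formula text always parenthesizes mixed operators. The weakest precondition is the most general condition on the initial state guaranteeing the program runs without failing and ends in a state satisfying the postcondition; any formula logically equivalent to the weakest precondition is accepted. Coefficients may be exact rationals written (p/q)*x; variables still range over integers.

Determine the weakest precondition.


Working backward. After the program, the postcondition (¬((3/4)*t + (s + cnt + 7) < n)) → ((¬(h + 5 < 7)) ∨ (s - 9 ≥ 6 ∨ n > 9)) must hold; in canonical form it is (¬(cnt + s + (3/4)*t < n - 7)) → ((¬(h < 2)) ∨ s ≥ 15 ∨ n > 9).
Before skip: (¬(cnt + s + (3/4)*t < n - 7)) → ((¬(h < 2)) ∨ s ≥ 15 ∨ n > 9)
Before cnt := 2*h - 1: (¬(2*h + s + (3/4)*t < n - 6)) → ((¬(h < 2)) ∨ s ≥ 15 ∨ n > 9)
Before n := 2*s + 8: (¬(2*h + (3/4)*t < s + 2)) → ((¬(h < 2)) ∨ s ≥ 15 ∨ 2*s > 1)
Answer: WP = (¬(2*h + (3/4)*t < s + 2)) → ((¬(h < 2)) ∨ s ≥ 15 ∨ 2*s > 1)


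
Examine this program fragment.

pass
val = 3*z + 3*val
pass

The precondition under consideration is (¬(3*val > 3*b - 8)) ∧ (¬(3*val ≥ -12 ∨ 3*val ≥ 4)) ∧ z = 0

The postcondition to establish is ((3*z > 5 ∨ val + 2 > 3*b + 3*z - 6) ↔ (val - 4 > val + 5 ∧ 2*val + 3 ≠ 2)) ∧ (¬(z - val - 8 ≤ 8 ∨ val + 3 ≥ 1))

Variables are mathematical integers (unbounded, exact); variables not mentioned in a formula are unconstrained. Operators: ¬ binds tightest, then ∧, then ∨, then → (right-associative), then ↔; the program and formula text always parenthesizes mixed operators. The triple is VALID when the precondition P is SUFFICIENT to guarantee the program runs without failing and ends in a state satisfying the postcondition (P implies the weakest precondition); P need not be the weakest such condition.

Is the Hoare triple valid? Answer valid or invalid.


Working backward. After the program, the postcondition ((3*z > 5 ∨ val + 2 > 3*b + 3*z - 6) ↔ (val - 4 > val + 5 ∧ 2*val + 3 ≠ 2)) ∧ (¬(z - val - 8 ≤ 8 ∨ val + 3 ≥ 1)) must hold; in canonical form it is (¬(3*z > 5 ∨ val > 3*b + 3*z - 8)) ∧ (¬(z ≤ val + 16 ∨ val ≥ -2)).
Before skip: (¬(3*z > 5 ∨ val > 3*b + 3*z - 8)) ∧ (¬(z ≤ val + 16 ∨ val ≥ -2))
Before val := 3*z + 3*val: (¬(3*z > 5 ∨ 3*val > 3*b - 8)) ∧ (¬(3*val + 2*z ≥ -16 ∨ 3*val + 3*z ≥ -2))
Before skip: (¬(3*z > 5 ∨ 3*val > 3*b - 8)) ∧ (¬(3*val + 2*z ≥ -16 ∨ 3*val + 3*z ≥ -2))
The weakest precondition is (¬(3*z > 5 ∨ 3*val > 3*b - 8)) ∧ (¬(3*val + 2*z ≥ -16 ∨ 3*val + 3*z ≥ -2)).
Check whether (¬(3*val > 3*b - 8)) ∧ (¬(3*val ≥ -12 ∨ 3*val ≥ 4)) ∧ z = 0 implies it.
Countermodel: at the initial state b = 0, val = -5, z = 0, the precondition holds but the weakest precondition fails.
Answer: invalid


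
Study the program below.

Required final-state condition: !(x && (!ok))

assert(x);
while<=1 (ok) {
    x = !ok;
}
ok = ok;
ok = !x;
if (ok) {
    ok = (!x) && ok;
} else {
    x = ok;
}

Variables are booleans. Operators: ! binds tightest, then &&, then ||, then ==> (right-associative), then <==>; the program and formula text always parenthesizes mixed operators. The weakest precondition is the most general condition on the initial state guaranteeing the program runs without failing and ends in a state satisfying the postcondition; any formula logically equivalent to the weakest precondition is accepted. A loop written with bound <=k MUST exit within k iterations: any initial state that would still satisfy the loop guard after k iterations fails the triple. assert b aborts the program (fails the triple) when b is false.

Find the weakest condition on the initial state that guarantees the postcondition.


Working backward. After the program, !(x && (!ok)) must hold.
Then branch requires !(x && (!((!x) && ok))); else branch requires true.
Before the if: ok ==> (!(x && (!((!x) && ok))))
Before ok := !x: true
Before ok := ok: true
Before the loop (bound <=1), unroll the exhaustion recursion (WP_0 = exit-now case; WP_j = one more guarded iteration, up to j = 1):
  WP_0: !ok
  WP_1: ok ==> (!ok)
So before the loop: ok ==> (!ok)
Before assert x: x && (ok ==> (!ok))
Answer: WP = x && (ok ==> (!ok))


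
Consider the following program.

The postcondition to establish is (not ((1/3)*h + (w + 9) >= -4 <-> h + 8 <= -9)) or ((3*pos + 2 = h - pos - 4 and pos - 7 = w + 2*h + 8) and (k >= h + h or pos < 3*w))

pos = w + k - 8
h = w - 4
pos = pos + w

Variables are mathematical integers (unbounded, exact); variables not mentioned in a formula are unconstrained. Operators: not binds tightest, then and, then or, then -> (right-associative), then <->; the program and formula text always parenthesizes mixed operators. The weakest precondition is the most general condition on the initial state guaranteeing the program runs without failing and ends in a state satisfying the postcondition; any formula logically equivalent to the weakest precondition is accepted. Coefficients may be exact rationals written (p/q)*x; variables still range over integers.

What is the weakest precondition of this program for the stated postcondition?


Working backward. After the program, the postcondition (not ((1/3)*h + (w + 9) >= -4 <-> h + 8 <= -9)) or ((3*pos + 2 = h - pos - 4 and pos - 7 = w + 2*h + 8) and (k >= h + h or pos < 3*w)) must hold; in canonical form it is (not ((1/3)*h + w >= -13 <-> h <= -17)) or (4*pos = h - 6 and pos = 2*h + w + 15 and (k >= 2*h or pos < 3*w)).
Before pos := pos + w: (not ((1/3)*h + w >= -13 <-> h <= -17)) or (4*pos + 4*w = h - 6 and pos = 2*h + 15 and (k >= 2*h or pos < 2*w))
Before h := w - 4: (not ((4/3)*w >= -35/3 <-> w <= -13)) or (4*pos + 3*w = -10 and pos = 2*w + 7 and (k >= 2*w - 8 or pos < 2*w))
Before pos := w + k - 8: (not ((4/3)*w >= -35/3 <-> w <= -13)) or (4*k + 7*w = 22 and k = w + 15 and (k >= 2*w - 8 or k < w + 8))
Answer: WP = (not ((4/3)*w >= -35/3 <-> w <= -13)) or (4*k + 7*w = 22 and k = w + 15 and (k >= 2*w - 8 or k < w + 8))


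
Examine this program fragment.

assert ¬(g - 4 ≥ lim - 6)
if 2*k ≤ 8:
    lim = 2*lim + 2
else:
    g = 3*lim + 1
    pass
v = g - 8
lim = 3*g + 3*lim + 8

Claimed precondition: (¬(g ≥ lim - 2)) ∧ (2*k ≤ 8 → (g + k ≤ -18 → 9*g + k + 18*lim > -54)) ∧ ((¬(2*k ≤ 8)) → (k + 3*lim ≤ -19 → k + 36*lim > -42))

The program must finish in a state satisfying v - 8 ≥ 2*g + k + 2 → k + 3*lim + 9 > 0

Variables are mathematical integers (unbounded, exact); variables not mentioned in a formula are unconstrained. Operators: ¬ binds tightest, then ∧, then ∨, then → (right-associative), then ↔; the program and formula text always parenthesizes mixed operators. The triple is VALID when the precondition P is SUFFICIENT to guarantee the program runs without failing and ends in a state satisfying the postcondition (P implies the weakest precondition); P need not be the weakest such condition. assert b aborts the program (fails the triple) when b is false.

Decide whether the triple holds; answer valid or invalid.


Working backward. After the program, the postcondition v - 8 ≥ 2*g + k + 2 → k + 3*lim + 9 > 0 must hold; in canonical form it is v ≥ 2*g + k + 10 → k + 3*lim > -9.
Before lim := 3*g + 3*lim + 8: v ≥ 2*g + k + 10 → 9*g + k + 9*lim > -33
Before v := g - 8: g + k ≤ -18 → 9*g + k + 9*lim > -33
Then branch requires g + k ≤ -18 → 9*g + k + 18*lim > -51; else branch requires k + 3*lim ≤ -19 → k + 36*lim > -42.
Before the if: (2*k ≤ 8 → (g + k ≤ -18 → 9*g + k + 18*lim > -51)) ∧ ((¬(2*k ≤ 8)) → (k + 3*lim ≤ -19 → k + 36*lim > -42))
Before assert ¬(g - 4 ≥ lim - 6): (¬(g ≥ lim - 2)) ∧ (2*k ≤ 8 → (g + k ≤ -18 → 9*g + k + 18*lim > -51)) ∧ ((¬(2*k ≤ 8)) → (k + 3*lim ≤ -19 → k + 36*lim > -42))
The weakest precondition is (¬(g ≥ lim - 2)) ∧ (2*k ≤ 8 → (g + k ≤ -18 → 9*g + k + 18*lim > -51)) ∧ ((¬(2*k ≤ 8)) → (k + 3*lim ≤ -19 → k + 36*lim > -42)).
Check whether (¬(g ≥ lim - 2)) ∧ (2*k ≤ 8 → (g + k ≤ -18 → 9*g + k + 18*lim > -54)) ∧ ((¬(2*k ≤ 8)) → (k + 3*lim ≤ -19 → k + 36*lim > -42)) implies it.
Countermodel: at the initial state g = 0, k = -105, lim = 3, the precondition holds but the weakest precondition fails.
Answer: invalid


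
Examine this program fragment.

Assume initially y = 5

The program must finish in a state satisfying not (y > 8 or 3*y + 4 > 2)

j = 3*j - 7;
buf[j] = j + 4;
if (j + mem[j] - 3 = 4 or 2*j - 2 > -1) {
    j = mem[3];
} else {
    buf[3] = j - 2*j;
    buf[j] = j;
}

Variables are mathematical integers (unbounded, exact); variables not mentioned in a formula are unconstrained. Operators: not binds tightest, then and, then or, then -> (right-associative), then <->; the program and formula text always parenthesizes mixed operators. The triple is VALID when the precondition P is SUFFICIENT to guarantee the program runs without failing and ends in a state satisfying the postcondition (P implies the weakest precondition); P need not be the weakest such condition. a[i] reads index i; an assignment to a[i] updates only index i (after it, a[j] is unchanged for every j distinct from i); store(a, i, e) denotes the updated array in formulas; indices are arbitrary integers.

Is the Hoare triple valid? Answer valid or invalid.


Working backward. After the program, the postcondition not (y > 8 or 3*y + 4 > 2) must hold; in canonical form it is not (y > 8 or 3*y > -2).
Then branch requires not (y > 8 or 3*y > -2); else branch requires not (y > 8 or 3*y > -2).
Before the if: ((mem[j] + j = 7 or 2*j > 1) -> (not (y > 8 or 3*y > -2))) and ((not (mem[j] + j = 7 or 2*j > 1)) -> (not (y > 8 or 3*y > -2)))
Before buf[j] := j + 4: ((mem[j] + j = 7 or 2*j > 1) -> (not (y > 8 or 3*y > -2))) and ((not (mem[j] + j = 7 or 2*j > 1)) -> (not (y > 8 or 3*y > -2)))
Before j := 3*j - 7: ((mem[3*j - 7] + 3*j = 14 or 6*j > 15) -> (not (y > 8 or 3*y > -2))) and ((not (mem[3*j - 7] + 3*j = 14 or 6*j > 15)) -> (not (y > 8 or 3*y > -2)))
The weakest precondition is ((mem[3*j - 7] + 3*j = 14 or 6*j > 15) -> (not (y > 8 or 3*y > -2))) and ((not (mem[3*j - 7] + 3*j = 14 or 6*j > 15)) -> (not (y > 8 or 3*y > -2))).
Check whether y = 5 implies it.
Countermodel: at the initial state j = 0, mem = {[-7] = 0, elsewhere 0}, y = 5, the precondition holds but the weakest precondition fails.
Answer: invalid


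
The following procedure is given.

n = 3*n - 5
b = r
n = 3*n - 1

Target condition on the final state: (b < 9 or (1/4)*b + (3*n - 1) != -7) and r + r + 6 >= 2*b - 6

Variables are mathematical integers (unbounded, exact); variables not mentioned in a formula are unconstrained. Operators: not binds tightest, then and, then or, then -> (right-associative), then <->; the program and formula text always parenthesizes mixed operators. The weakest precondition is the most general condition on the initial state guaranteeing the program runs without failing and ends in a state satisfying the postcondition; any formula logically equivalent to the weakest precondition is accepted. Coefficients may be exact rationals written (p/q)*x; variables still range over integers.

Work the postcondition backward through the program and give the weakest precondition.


Working backward. After the program, the postcondition (b < 9 or (1/4)*b + (3*n - 1) != -7) and r + r + 6 >= 2*b - 6 must hold; in canonical form it is (b < 9 or (1/4)*b + 3*n != -6) and 2*r >= 2*b - 12.
Before n := 3*n - 1: (b < 9 or (1/4)*b + 9*n != -3) and 2*r >= 2*b - 12
Before b := r: r < 9 or 9*n + (1/4)*r != -3
Before n := 3*n - 5: r < 9 or 27*n + (1/4)*r != 42
Answer: WP = r < 9 or 27*n + (1/4)*r != 42


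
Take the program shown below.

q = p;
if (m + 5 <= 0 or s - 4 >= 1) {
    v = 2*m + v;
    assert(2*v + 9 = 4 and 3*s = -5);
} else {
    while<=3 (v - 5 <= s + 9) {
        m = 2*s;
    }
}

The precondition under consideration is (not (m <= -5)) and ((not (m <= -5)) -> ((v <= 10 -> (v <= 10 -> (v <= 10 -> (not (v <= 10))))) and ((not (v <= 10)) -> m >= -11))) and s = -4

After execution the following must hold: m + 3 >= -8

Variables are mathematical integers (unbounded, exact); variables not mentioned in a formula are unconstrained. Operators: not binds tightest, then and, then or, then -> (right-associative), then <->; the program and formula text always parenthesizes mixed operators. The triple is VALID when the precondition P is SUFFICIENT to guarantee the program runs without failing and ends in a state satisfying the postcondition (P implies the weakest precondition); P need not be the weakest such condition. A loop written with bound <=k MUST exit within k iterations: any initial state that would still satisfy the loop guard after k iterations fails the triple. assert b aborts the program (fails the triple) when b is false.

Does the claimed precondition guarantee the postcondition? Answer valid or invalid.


Working backward. After the program, the postcondition m + 3 >= -8 must hold; in canonical form it is m >= -11.
Then branch requires 4*m + 2*v = -5 and 3*s = -5 and m >= -11; else branch requires (v <= s + 14 -> ((v <= s + 14 -> ((v <= s + 14 -> ((not (v <= s + 14)) and 2*s >= -11)) and ((not (v <= s + 14)) -> 2*s >= -11))) and ((not (v <= s + 14)) -> 2*s >= -11))) and ((not (v <= s + 14)) -> m >= -11).
Before the if: ((m <= -5 or s >= 5) -> (4*m + 2*v = -5 and 3*s = -5 and m >= -11)) and ((not (m <= -5 or s >= 5)) -> ((v <= s + 14 -> ((v <= s + 14 -> ((v <= s + 14 -> ((not (v <= s + 14)) and 2*s >= -11)) and ((not (v <= s + 14)) -> 2*s >= -11))) and ((not (v <= s + 14)) -> 2*s >= -11))) and ((not (v <= s + 14)) -> m >= -11)))
Before q := p: ((m <= -5 or s >= 5) -> (4*m + 2*v = -5 and 3*s = -5 and m >= -11)) and ((not (m <= -5 or s >= 5)) -> ((v <= s + 14 -> ((v <= s + 14 -> ((v <= s + 14 -> ((not (v <= s + 14)) and 2*s >= -11)) and ((not (v <= s + 14)) -> 2*s >= -11))) and ((not (v <= s + 14)) -> 2*s >= -11))) and ((not (v <= s + 14)) -> m >= -11)))
The weakest precondition is ((m <= -5 or s >= 5) -> (4*m + 2*v = -5 and 3*s = -5 and m >= -11)) and ((not (m <= -5 or s >= 5)) -> ((v <= s + 14 -> ((v <= s + 14 -> ((v <= s + 14 -> ((not (v <= s + 14)) and 2*s >= -11)) and ((not (v <= s + 14)) -> 2*s >= -11))) and ((not (v <= s + 14)) -> 2*s >= -11))) and ((not (v <= s + 14)) -> m >= -11))).
Check whether (not (m <= -5)) and ((not (m <= -5)) -> ((v <= 10 -> (v <= 10 -> (v <= 10 -> (not (v <= 10))))) and ((not (v <= 10)) -> m >= -11))) and s = -4 implies it.
Every state satisfying the precondition satisfies the weakest precondition: the implication holds.
Answer: valid


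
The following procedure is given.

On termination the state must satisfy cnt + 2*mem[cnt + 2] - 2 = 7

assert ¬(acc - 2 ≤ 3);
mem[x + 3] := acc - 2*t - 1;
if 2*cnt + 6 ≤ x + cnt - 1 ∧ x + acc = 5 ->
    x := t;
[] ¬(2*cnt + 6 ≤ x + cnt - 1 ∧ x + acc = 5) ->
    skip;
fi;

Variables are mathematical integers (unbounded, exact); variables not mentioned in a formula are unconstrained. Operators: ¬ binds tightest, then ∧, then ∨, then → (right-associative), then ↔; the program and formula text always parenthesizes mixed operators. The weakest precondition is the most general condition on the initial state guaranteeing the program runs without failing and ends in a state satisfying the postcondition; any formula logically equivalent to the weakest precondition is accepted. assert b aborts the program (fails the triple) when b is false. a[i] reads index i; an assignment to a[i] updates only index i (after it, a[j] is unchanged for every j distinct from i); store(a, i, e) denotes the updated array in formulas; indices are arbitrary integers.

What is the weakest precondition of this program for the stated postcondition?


Working backward. After the program, the postcondition cnt + 2*mem[cnt + 2] - 2 = 7 must hold; in canonical form it is 2*mem[cnt + 2] + cnt = 9.
Then branch requires 2*mem[cnt + 2] + cnt = 9; else branch requires 2*mem[cnt + 2] + cnt = 9.
Before the if: ((cnt ≤ x - 7 ∧ acc + x = 5) → 2*mem[cnt + 2] + cnt = 9) ∧ ((¬(cnt ≤ x - 7 ∧ acc + x = 5)) → 2*mem[cnt + 2] + cnt = 9)
Before mem[x + 3] := acc - 2*t - 1: ((cnt ≤ x - 7 ∧ acc + x = 5) → 2*store(mem, x + 3, acc - 2*t - 1)[cnt + 2] + cnt = 9) ∧ ((¬(cnt ≤ x - 7 ∧ acc + x = 5)) → 2*store(mem, x + 3, acc - 2*t - 1)[cnt + 2] + cnt = 9)
Before assert ¬(acc - 2 ≤ 3): (¬(acc ≤ 5)) ∧ ((cnt ≤ x - 7 ∧ acc + x = 5) → 2*store(mem, x + 3, acc - 2*t - 1)[cnt + 2] + cnt = 9) ∧ ((¬(cnt ≤ x - 7 ∧ acc + x = 5)) → 2*store(mem, x + 3, acc - 2*t - 1)[cnt + 2] + cnt = 9)
Answer: WP = (¬(acc ≤ 5)) ∧ ((cnt ≤ x - 7 ∧ acc + x = 5) → 2*store(mem, x + 3, acc - 2*t - 1)[cnt + 2] + cnt = 9) ∧ ((¬(cnt ≤ x - 7 ∧ acc + x = 5)) → 2*store(mem, x + 3, acc - 2*t - 1)[cnt + 2] + cnt = 9)


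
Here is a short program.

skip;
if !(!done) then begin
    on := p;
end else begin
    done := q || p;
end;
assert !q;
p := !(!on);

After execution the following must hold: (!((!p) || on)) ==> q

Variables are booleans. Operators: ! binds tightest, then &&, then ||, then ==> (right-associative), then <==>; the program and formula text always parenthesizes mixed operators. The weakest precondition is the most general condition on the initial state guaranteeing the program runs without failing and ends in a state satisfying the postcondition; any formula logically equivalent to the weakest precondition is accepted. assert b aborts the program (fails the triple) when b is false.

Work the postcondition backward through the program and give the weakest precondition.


Working backward. After the program, (!((!p) || on)) ==> q must hold.
Before p := !(!on): true
Before assert !q: !q
Then branch requires !q; else branch requires !q.
Before the if: (done ==> (!q)) && ((!done) ==> (!q))
Before skip: (done ==> (!q)) && ((!done) ==> (!q))
Answer: WP = (done ==> (!q)) && ((!done) ==> (!q))


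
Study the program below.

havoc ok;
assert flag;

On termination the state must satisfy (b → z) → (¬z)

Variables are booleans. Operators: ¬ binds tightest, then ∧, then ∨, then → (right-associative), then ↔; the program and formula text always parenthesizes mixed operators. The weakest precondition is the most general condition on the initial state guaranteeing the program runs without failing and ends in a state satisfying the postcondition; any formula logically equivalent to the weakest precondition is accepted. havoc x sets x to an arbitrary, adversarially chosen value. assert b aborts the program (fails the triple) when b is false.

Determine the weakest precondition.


Working backward. After the program, (b → z) → (¬z) must hold.
Before assert flag: flag ∧ ((b → z) → (¬z))
Before havoc ok: flag ∧ ((b → z) → (¬z))
Answer: WP = flag ∧ ((b → z) → (¬z))
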